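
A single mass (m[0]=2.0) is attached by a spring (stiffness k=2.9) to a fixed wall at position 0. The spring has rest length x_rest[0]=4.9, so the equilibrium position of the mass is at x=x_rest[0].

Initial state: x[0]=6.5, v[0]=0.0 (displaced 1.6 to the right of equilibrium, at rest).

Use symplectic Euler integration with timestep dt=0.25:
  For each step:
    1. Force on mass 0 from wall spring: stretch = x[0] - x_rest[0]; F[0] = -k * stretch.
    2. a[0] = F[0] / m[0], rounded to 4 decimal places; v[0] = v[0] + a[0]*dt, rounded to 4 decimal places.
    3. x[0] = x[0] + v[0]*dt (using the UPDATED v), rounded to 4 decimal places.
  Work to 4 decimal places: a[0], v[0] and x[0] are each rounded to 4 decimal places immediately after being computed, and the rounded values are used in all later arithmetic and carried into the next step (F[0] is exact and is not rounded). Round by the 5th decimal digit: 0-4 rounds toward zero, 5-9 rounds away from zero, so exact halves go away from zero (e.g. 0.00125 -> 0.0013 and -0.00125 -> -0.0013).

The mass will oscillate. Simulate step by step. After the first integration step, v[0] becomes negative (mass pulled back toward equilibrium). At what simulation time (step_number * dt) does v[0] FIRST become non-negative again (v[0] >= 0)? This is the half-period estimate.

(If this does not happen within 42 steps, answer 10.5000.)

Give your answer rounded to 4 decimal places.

Answer: 2.7500

Derivation:
Step 0: x=[6.5000] v=[0.0000]
Step 1: x=[6.3550] v=[-0.5800]
Step 2: x=[6.0781] v=[-1.1075]
Step 3: x=[5.6945] v=[-1.5346]
Step 4: x=[5.2389] v=[-1.8226]
Step 5: x=[4.7525] v=[-1.9455]
Step 6: x=[4.2795] v=[-1.8920]
Step 7: x=[3.8627] v=[-1.6671]
Step 8: x=[3.5399] v=[-1.2911]
Step 9: x=[3.3404] v=[-0.7981]
Step 10: x=[3.2822] v=[-0.2328]
Step 11: x=[3.3706] v=[0.3537]
First v>=0 after going negative at step 11, time=2.7500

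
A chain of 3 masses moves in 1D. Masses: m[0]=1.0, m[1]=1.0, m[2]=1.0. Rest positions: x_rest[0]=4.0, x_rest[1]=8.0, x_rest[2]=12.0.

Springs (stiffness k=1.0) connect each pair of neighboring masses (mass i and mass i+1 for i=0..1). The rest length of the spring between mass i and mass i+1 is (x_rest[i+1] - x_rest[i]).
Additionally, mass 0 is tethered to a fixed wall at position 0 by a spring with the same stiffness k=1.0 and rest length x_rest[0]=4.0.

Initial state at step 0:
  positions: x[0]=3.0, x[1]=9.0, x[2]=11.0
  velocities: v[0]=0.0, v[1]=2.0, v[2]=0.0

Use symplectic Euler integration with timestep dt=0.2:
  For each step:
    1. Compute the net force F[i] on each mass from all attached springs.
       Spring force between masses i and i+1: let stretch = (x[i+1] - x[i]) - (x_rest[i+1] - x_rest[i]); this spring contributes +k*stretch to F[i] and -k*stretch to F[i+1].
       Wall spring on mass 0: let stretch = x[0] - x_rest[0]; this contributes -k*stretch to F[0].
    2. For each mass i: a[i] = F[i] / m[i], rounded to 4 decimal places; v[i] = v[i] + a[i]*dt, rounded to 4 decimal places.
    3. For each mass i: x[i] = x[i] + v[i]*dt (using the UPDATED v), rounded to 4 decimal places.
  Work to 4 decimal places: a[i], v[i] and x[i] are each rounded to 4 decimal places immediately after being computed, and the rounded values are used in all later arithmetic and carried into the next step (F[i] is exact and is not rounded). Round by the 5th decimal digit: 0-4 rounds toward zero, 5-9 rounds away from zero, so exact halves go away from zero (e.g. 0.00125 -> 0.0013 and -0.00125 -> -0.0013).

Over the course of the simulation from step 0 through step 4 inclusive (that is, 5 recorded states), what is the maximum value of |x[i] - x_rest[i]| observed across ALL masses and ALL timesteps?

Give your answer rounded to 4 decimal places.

Answer: 1.3088

Derivation:
Step 0: x=[3.0000 9.0000 11.0000] v=[0.0000 2.0000 0.0000]
Step 1: x=[3.1200 9.2400 11.0800] v=[0.6000 1.2000 0.4000]
Step 2: x=[3.3600 9.3088 11.2464] v=[1.2000 0.3440 0.8320]
Step 3: x=[3.7036 9.2172 11.4953] v=[1.7178 -0.4582 1.2445]
Step 4: x=[4.1196 8.9961 11.8131] v=[2.0798 -1.1053 1.5889]
Max displacement = 1.3088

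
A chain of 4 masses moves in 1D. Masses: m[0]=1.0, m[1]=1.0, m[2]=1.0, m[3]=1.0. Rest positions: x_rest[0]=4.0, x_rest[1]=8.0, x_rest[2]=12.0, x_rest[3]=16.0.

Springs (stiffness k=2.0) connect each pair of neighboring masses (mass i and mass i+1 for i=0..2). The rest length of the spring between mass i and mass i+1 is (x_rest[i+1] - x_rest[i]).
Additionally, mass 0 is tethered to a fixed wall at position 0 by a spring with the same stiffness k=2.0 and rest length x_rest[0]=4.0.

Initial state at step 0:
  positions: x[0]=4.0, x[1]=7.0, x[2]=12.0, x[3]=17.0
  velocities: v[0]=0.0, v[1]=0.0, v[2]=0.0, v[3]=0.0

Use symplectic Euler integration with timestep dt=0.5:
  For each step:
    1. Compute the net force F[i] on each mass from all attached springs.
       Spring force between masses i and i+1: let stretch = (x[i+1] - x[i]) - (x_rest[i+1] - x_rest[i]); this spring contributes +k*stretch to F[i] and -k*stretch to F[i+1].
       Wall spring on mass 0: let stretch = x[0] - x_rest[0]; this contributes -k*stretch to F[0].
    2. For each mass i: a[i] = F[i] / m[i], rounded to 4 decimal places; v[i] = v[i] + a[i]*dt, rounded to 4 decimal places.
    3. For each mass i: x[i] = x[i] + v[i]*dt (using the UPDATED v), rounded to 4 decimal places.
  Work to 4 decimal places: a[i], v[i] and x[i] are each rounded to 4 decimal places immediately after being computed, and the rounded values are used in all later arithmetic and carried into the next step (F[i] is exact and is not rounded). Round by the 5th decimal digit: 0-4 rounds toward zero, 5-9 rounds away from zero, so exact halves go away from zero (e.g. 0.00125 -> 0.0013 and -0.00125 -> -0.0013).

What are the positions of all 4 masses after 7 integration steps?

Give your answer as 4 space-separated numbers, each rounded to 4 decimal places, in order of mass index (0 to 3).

Answer: 3.1563 7.6642 12.2345 16.2110

Derivation:
Step 0: x=[4.0000 7.0000 12.0000 17.0000] v=[0.0000 0.0000 0.0000 0.0000]
Step 1: x=[3.5000 8.0000 12.0000 16.5000] v=[-1.0000 2.0000 0.0000 -1.0000]
Step 2: x=[3.5000 8.7500 12.2500 15.7500] v=[0.0000 1.5000 0.5000 -1.5000]
Step 3: x=[4.3750 8.6250 12.5000 15.2500] v=[1.7500 -0.2500 0.5000 -1.0000]
Step 4: x=[5.1875 8.3125 12.1875 15.3750] v=[1.6250 -0.6250 -0.6250 0.2500]
Step 5: x=[4.9688 8.3750 11.5313 15.9063] v=[-0.4375 0.1250 -1.3125 1.0625]
Step 6: x=[3.9688 8.3126 11.4844 16.2501] v=[-2.0001 -0.1249 -0.0938 0.6875]
Step 7: x=[3.1563 7.6642 12.2345 16.2110] v=[-1.6251 -1.2969 1.5001 -0.0782]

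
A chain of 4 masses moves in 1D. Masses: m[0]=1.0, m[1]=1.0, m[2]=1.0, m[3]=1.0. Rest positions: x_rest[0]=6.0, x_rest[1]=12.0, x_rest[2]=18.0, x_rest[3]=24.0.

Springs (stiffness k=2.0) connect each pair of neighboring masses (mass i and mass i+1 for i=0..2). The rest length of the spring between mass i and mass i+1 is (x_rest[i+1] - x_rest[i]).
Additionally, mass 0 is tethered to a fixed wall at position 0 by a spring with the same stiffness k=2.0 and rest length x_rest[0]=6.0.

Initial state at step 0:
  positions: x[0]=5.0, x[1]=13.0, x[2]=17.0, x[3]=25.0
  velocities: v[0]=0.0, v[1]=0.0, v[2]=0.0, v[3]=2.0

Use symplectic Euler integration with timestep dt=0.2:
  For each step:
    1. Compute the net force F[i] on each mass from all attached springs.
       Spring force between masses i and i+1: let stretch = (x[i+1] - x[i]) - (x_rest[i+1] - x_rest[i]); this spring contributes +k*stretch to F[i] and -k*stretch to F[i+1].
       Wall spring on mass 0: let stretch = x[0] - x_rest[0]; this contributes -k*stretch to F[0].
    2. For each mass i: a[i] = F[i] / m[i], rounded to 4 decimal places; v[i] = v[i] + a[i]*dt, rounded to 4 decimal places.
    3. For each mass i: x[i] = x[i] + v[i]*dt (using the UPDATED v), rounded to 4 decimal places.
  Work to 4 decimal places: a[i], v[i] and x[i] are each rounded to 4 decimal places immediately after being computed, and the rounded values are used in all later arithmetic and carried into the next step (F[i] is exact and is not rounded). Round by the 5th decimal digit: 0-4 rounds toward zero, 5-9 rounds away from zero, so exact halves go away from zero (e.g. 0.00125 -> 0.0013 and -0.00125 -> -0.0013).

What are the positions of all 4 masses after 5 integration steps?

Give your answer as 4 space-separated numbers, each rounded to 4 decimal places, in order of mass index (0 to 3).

Answer: 6.8190 10.9003 19.7980 25.1415

Derivation:
Step 0: x=[5.0000 13.0000 17.0000 25.0000] v=[0.0000 0.0000 0.0000 2.0000]
Step 1: x=[5.2400 12.6800 17.3200 25.2400] v=[1.2000 -1.6000 1.6000 1.2000]
Step 2: x=[5.6560 12.1360 17.9024 25.3264] v=[2.0800 -2.7200 2.9120 0.4320]
Step 3: x=[6.1379 11.5349 18.6174 25.2989] v=[2.4096 -3.0054 3.5750 -0.1376]
Step 4: x=[6.5605 11.0687 19.3003 25.2169] v=[2.1132 -2.3312 3.4146 -0.4102]
Step 5: x=[6.8190 10.9003 19.7980 25.1415] v=[1.2923 -0.8418 2.4886 -0.3768]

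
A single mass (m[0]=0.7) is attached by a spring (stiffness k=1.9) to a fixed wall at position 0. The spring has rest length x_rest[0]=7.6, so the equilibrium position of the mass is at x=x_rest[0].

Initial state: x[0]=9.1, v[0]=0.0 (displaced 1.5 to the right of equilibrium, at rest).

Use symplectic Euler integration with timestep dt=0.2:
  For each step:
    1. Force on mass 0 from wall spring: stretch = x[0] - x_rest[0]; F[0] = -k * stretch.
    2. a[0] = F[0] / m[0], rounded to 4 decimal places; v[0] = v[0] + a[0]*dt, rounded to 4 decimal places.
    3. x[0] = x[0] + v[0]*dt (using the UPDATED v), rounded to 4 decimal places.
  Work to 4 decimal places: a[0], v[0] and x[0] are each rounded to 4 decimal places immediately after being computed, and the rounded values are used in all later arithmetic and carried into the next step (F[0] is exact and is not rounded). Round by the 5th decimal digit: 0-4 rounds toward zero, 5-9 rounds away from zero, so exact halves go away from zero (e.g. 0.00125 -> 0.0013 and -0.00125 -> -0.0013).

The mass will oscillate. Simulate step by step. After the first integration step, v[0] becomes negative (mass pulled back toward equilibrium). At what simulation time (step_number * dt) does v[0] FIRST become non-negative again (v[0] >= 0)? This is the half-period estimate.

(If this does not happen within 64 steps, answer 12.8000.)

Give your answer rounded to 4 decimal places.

Answer: 2.0000

Derivation:
Step 0: x=[9.1000] v=[0.0000]
Step 1: x=[8.9371] v=[-0.8143]
Step 2: x=[8.6291] v=[-1.5402]
Step 3: x=[8.2093] v=[-2.0989]
Step 4: x=[7.7234] v=[-2.4297]
Step 5: x=[7.2241] v=[-2.4967]
Step 6: x=[6.7656] v=[-2.2926]
Step 7: x=[6.3977] v=[-1.8396]
Step 8: x=[6.1603] v=[-1.1869]
Step 9: x=[6.0792] v=[-0.4053]
Step 10: x=[6.1633] v=[0.4203]
First v>=0 after going negative at step 10, time=2.0000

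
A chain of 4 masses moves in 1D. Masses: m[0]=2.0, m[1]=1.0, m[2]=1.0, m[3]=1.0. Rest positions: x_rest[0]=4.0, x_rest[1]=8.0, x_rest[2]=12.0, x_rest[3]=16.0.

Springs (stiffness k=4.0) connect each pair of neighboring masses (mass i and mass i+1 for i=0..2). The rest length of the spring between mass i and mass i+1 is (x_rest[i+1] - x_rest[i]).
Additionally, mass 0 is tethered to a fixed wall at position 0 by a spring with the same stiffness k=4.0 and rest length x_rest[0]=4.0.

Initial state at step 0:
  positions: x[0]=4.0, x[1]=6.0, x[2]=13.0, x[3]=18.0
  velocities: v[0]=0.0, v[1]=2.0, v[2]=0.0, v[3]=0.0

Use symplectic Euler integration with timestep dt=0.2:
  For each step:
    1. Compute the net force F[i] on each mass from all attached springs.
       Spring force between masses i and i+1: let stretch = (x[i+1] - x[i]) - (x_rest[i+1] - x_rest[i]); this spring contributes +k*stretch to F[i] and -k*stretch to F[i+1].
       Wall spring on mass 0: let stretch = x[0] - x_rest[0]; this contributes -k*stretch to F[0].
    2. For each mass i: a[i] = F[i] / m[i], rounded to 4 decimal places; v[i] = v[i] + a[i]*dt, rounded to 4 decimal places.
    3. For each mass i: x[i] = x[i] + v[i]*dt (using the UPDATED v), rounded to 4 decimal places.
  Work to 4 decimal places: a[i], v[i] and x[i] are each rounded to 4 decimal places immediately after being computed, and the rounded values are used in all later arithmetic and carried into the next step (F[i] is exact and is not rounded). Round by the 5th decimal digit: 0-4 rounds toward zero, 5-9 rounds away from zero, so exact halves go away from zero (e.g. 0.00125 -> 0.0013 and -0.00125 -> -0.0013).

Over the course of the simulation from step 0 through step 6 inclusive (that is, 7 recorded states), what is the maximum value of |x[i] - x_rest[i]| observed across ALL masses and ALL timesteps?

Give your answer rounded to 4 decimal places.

Step 0: x=[4.0000 6.0000 13.0000 18.0000] v=[0.0000 2.0000 0.0000 0.0000]
Step 1: x=[3.8400 7.2000 12.6800 17.8400] v=[-0.8000 6.0000 -1.6000 -0.8000]
Step 2: x=[3.6416 8.7392 12.3088 17.4944] v=[-0.9920 7.6960 -1.8560 -1.7280]
Step 3: x=[3.5597 10.0339 12.1962 16.9591] v=[-0.4096 6.4736 -0.5632 -2.6765]
Step 4: x=[3.7109 10.6387 12.4997 16.3017] v=[0.7562 3.0241 1.5173 -3.2868]
Step 5: x=[4.1195 10.4328 13.1137 15.6760] v=[2.0430 -1.0293 3.0701 -3.1284]
Step 6: x=[4.7036 9.6458 13.7087 15.2804] v=[2.9205 -3.9352 2.9752 -1.9782]
Max displacement = 2.6387

Answer: 2.6387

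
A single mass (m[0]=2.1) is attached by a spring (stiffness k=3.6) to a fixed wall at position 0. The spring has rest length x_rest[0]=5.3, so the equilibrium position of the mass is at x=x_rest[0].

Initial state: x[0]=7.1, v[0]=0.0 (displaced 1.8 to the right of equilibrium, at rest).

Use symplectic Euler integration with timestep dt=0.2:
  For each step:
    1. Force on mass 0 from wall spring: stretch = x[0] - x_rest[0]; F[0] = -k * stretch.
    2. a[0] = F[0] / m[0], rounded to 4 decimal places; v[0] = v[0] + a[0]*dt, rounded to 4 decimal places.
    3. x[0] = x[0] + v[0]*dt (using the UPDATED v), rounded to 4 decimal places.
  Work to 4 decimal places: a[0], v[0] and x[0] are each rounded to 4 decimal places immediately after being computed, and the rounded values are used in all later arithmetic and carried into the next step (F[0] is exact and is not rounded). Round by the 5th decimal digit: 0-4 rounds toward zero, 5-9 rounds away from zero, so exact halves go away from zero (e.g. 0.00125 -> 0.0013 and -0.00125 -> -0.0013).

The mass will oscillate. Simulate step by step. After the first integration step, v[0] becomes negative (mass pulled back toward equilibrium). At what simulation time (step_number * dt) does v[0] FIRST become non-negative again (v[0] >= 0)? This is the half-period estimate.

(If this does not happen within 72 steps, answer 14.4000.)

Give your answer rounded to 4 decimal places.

Answer: 2.4000

Derivation:
Step 0: x=[7.1000] v=[0.0000]
Step 1: x=[6.9766] v=[-0.6171]
Step 2: x=[6.7382] v=[-1.1919]
Step 3: x=[6.4012] v=[-1.6850]
Step 4: x=[5.9887] v=[-2.0626]
Step 5: x=[5.5290] v=[-2.2987]
Step 6: x=[5.0536] v=[-2.3772]
Step 7: x=[4.5951] v=[-2.2927]
Step 8: x=[4.1849] v=[-2.0510]
Step 9: x=[3.8512] v=[-1.6687]
Step 10: x=[3.6168] v=[-1.1720]
Step 11: x=[3.4978] v=[-0.5949]
Step 12: x=[3.5024] v=[0.0230]
First v>=0 after going negative at step 12, time=2.4000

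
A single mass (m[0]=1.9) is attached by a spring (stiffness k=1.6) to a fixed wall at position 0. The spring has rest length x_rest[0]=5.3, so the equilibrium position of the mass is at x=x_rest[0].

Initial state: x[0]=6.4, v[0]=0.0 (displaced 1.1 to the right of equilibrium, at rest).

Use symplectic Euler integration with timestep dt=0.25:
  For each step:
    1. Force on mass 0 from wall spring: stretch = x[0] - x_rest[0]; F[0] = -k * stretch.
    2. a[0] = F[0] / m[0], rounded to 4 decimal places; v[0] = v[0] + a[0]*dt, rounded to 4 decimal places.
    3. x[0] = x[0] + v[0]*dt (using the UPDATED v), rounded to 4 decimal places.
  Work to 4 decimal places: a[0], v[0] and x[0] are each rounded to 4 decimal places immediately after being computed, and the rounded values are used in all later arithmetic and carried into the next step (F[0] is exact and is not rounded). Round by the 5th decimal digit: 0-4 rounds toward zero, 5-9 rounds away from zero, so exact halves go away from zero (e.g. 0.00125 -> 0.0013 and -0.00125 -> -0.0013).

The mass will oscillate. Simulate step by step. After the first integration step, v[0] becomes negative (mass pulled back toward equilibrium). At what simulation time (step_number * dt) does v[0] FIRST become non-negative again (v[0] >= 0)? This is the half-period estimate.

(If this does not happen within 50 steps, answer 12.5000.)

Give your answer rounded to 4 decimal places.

Step 0: x=[6.4000] v=[0.0000]
Step 1: x=[6.3421] v=[-0.2316]
Step 2: x=[6.2294] v=[-0.4510]
Step 3: x=[6.0677] v=[-0.6467]
Step 4: x=[5.8656] v=[-0.8083]
Step 5: x=[5.6338] v=[-0.9274]
Step 6: x=[5.3844] v=[-0.9977]
Step 7: x=[5.1305] v=[-1.0155]
Step 8: x=[4.8856] v=[-0.9798]
Step 9: x=[4.6625] v=[-0.8926]
Step 10: x=[4.4729] v=[-0.7584]
Step 11: x=[4.3268] v=[-0.5843]
Step 12: x=[4.2320] v=[-0.3794]
Step 13: x=[4.1934] v=[-0.1546]
Step 14: x=[4.2130] v=[0.0784]
First v>=0 after going negative at step 14, time=3.5000

Answer: 3.5000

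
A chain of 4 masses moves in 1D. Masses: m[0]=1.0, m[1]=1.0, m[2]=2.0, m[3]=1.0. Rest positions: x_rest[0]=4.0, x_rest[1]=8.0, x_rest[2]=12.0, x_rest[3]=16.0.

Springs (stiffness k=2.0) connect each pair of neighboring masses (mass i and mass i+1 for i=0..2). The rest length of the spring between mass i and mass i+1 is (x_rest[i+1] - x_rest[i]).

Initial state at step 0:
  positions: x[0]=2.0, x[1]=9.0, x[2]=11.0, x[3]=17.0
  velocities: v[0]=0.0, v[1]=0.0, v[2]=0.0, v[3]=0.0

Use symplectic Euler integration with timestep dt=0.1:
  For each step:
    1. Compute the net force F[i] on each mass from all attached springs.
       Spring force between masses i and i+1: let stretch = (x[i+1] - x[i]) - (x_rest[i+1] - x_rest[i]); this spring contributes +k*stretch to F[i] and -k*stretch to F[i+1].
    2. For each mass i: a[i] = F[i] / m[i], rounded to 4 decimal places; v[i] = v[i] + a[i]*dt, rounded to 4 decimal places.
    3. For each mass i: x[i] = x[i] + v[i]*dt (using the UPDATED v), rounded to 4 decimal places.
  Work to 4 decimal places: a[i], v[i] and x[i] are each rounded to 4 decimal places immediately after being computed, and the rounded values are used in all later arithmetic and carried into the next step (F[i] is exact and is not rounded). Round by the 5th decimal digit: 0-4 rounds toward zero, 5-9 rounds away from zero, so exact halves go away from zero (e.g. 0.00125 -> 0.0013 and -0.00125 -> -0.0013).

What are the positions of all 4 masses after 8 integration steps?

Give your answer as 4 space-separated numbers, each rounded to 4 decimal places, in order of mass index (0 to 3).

Step 0: x=[2.0000 9.0000 11.0000 17.0000] v=[0.0000 0.0000 0.0000 0.0000]
Step 1: x=[2.0600 8.9000 11.0400 16.9600] v=[0.6000 -1.0000 0.4000 -0.4000]
Step 2: x=[2.1768 8.7060 11.1178 16.8816] v=[1.1680 -1.9400 0.7780 -0.7840]
Step 3: x=[2.3442 8.4297 11.2291 16.7679] v=[1.6738 -2.7635 1.1132 -1.1368]
Step 4: x=[2.5533 8.0876 11.3678 16.6234] v=[2.0909 -3.4207 1.3871 -1.4446]
Step 5: x=[2.7931 7.7005 11.5263 16.4538] v=[2.3978 -3.8715 1.5846 -1.6957]
Step 6: x=[3.0510 7.2917 11.6958 16.2657] v=[2.5793 -4.0878 1.6948 -1.8812]
Step 7: x=[3.3137 6.8862 11.8669 16.0662] v=[2.6274 -4.0551 1.7114 -1.9952]
Step 8: x=[3.5679 6.5089 12.0302 15.8627] v=[2.5419 -3.7735 1.6333 -2.0351]

Answer: 3.5679 6.5089 12.0302 15.8627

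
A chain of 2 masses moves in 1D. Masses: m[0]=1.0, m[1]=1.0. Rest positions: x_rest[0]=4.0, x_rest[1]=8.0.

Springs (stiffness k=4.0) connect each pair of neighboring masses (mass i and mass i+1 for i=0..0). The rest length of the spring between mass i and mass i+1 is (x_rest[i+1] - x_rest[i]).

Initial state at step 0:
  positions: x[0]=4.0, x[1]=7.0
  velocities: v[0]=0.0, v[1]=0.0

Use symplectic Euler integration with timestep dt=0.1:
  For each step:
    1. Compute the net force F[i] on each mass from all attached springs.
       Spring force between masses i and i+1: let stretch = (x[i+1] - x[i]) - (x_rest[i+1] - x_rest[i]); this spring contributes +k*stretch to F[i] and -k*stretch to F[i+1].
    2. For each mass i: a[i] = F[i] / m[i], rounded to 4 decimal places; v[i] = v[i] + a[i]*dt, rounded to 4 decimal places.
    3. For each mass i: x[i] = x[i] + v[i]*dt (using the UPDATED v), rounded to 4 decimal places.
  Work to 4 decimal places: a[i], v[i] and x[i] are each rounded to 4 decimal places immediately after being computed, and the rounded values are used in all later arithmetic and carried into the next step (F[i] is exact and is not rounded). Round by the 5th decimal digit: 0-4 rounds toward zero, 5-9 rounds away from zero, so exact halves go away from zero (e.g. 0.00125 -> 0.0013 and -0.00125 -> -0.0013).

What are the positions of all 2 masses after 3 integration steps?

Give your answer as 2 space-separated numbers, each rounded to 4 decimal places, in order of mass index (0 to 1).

Answer: 3.7757 7.2243

Derivation:
Step 0: x=[4.0000 7.0000] v=[0.0000 0.0000]
Step 1: x=[3.9600 7.0400] v=[-0.4000 0.4000]
Step 2: x=[3.8832 7.1168] v=[-0.7680 0.7680]
Step 3: x=[3.7757 7.2243] v=[-1.0746 1.0746]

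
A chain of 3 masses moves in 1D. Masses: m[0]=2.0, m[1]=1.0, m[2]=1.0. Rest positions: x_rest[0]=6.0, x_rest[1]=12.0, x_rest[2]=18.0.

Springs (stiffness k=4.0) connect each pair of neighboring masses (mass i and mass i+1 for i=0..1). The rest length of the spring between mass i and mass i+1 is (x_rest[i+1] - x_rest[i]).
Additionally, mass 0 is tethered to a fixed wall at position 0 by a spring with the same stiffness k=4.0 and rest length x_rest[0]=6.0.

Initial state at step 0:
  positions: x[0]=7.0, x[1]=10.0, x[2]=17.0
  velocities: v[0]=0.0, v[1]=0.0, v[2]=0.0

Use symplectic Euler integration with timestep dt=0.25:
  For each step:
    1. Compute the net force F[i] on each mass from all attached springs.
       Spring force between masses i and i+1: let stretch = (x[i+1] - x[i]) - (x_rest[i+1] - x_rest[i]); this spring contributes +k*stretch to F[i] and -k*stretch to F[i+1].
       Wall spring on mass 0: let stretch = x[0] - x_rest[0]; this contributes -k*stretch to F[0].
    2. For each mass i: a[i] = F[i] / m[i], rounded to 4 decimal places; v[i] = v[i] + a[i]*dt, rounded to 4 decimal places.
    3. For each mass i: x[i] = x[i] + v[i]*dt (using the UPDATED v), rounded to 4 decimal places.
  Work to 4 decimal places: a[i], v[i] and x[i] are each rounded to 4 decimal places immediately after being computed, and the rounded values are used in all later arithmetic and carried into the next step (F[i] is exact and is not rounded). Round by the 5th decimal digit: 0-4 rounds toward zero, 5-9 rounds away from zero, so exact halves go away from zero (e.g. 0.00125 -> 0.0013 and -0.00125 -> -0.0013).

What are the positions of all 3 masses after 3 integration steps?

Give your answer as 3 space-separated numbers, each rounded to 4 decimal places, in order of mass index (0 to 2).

Step 0: x=[7.0000 10.0000 17.0000] v=[0.0000 0.0000 0.0000]
Step 1: x=[6.5000 11.0000 16.7500] v=[-2.0000 4.0000 -1.0000]
Step 2: x=[5.7500 12.3125 16.5625] v=[-3.0000 5.2500 -0.7500]
Step 3: x=[5.1016 13.0469 16.8125] v=[-2.5938 2.9375 1.0000]

Answer: 5.1016 13.0469 16.8125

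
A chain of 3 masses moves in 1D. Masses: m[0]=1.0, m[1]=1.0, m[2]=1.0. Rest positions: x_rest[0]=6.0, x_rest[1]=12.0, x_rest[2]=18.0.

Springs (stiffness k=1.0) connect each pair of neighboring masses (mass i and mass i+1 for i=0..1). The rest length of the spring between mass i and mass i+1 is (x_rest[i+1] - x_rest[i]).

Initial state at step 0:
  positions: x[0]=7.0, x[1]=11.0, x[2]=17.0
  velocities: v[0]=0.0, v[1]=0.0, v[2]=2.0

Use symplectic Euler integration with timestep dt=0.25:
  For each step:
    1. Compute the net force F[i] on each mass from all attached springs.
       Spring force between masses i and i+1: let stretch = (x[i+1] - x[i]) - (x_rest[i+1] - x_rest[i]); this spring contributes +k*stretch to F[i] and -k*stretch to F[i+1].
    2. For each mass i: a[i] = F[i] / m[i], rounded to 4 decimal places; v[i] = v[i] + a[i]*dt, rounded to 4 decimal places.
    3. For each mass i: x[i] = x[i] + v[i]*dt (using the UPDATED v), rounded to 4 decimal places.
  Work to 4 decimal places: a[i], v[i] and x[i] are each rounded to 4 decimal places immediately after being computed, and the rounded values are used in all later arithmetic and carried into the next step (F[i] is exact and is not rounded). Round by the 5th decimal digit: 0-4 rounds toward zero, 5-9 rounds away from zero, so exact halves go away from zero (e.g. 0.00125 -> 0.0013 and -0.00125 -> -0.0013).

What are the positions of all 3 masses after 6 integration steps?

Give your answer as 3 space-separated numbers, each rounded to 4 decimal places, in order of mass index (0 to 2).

Step 0: x=[7.0000 11.0000 17.0000] v=[0.0000 0.0000 2.0000]
Step 1: x=[6.8750 11.1250 17.5000] v=[-0.5000 0.5000 2.0000]
Step 2: x=[6.6406 11.3828 17.9766] v=[-0.9375 1.0313 1.9063]
Step 3: x=[6.3276 11.7564 18.4161] v=[-1.2520 1.4942 1.7579]
Step 4: x=[5.9789 12.2069 18.8144] v=[-1.3948 1.8019 1.5930]
Step 5: x=[5.6445 12.6811 19.1747] v=[-1.3378 1.8968 1.4411]
Step 6: x=[5.3748 13.1214 19.5041] v=[-1.0787 1.7611 1.3177]

Answer: 5.3748 13.1214 19.5041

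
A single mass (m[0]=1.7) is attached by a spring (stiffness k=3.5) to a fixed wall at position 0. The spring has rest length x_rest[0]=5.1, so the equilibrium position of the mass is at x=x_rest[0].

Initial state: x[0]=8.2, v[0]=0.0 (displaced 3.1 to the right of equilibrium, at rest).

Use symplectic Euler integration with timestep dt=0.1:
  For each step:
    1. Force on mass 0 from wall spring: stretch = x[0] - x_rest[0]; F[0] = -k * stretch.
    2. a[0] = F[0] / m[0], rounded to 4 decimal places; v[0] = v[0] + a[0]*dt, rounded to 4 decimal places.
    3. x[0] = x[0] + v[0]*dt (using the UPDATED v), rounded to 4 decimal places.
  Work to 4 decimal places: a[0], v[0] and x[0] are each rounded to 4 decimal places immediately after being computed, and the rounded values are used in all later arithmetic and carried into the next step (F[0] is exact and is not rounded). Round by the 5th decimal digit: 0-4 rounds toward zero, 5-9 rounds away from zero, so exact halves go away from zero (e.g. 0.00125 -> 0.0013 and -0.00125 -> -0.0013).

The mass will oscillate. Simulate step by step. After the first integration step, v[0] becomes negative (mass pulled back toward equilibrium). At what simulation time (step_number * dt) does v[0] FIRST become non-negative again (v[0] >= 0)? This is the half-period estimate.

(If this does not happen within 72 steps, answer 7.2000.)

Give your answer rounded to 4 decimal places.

Answer: 2.2000

Derivation:
Step 0: x=[8.2000] v=[0.0000]
Step 1: x=[8.1362] v=[-0.6382]
Step 2: x=[8.0099] v=[-1.2633]
Step 3: x=[7.8237] v=[-1.8624]
Step 4: x=[7.5814] v=[-2.4232]
Step 5: x=[7.2880] v=[-2.9341]
Step 6: x=[6.9495] v=[-3.3846]
Step 7: x=[6.5730] v=[-3.7654]
Step 8: x=[6.1661] v=[-4.0687]
Step 9: x=[5.7373] v=[-4.2882]
Step 10: x=[5.2954] v=[-4.4194]
Step 11: x=[4.8494] v=[-4.4596]
Step 12: x=[4.4086] v=[-4.4080]
Step 13: x=[3.9820] v=[-4.2657]
Step 14: x=[3.5785] v=[-4.0355]
Step 15: x=[3.2063] v=[-3.7223]
Step 16: x=[2.8731] v=[-3.3324]
Step 17: x=[2.5857] v=[-2.8739]
Step 18: x=[2.3501] v=[-2.3563]
Step 19: x=[2.1711] v=[-1.7901]
Step 20: x=[2.0524] v=[-1.1871]
Step 21: x=[1.9964] v=[-0.5597]
Step 22: x=[2.0043] v=[0.0793]
First v>=0 after going negative at step 22, time=2.2000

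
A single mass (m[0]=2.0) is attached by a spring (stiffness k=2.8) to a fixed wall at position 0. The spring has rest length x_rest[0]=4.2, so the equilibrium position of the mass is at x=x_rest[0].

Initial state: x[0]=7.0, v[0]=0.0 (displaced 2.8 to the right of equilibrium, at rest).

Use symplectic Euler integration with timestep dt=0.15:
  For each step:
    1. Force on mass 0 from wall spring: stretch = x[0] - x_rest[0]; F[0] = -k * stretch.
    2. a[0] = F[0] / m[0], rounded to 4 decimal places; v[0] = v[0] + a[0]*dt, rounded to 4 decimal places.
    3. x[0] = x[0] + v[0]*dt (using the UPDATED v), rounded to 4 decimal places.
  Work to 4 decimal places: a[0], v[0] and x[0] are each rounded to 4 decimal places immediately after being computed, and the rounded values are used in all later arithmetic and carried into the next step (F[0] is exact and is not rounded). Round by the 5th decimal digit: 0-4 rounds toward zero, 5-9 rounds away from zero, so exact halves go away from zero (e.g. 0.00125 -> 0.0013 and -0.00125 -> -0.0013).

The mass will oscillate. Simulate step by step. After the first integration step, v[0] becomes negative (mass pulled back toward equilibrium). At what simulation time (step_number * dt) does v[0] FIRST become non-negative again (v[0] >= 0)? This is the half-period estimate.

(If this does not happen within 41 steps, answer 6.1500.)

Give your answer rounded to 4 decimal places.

Answer: 2.7000

Derivation:
Step 0: x=[7.0000] v=[0.0000]
Step 1: x=[6.9118] v=[-0.5880]
Step 2: x=[6.7382] v=[-1.1575]
Step 3: x=[6.4846] v=[-1.6905]
Step 4: x=[6.1591] v=[-2.1703]
Step 5: x=[5.7718] v=[-2.5817]
Step 6: x=[5.3350] v=[-2.9118]
Step 7: x=[4.8625] v=[-3.1502]
Step 8: x=[4.3691] v=[-3.2893]
Step 9: x=[3.8704] v=[-3.3248]
Step 10: x=[3.3821] v=[-3.2556]
Step 11: x=[2.9195] v=[-3.0838]
Step 12: x=[2.4973] v=[-2.8149]
Step 13: x=[2.1287] v=[-2.4573]
Step 14: x=[1.8254] v=[-2.0223]
Step 15: x=[1.5969] v=[-1.5236]
Step 16: x=[1.4504] v=[-0.9770]
Step 17: x=[1.3905] v=[-0.3996]
Step 18: x=[1.4191] v=[0.1904]
First v>=0 after going negative at step 18, time=2.7000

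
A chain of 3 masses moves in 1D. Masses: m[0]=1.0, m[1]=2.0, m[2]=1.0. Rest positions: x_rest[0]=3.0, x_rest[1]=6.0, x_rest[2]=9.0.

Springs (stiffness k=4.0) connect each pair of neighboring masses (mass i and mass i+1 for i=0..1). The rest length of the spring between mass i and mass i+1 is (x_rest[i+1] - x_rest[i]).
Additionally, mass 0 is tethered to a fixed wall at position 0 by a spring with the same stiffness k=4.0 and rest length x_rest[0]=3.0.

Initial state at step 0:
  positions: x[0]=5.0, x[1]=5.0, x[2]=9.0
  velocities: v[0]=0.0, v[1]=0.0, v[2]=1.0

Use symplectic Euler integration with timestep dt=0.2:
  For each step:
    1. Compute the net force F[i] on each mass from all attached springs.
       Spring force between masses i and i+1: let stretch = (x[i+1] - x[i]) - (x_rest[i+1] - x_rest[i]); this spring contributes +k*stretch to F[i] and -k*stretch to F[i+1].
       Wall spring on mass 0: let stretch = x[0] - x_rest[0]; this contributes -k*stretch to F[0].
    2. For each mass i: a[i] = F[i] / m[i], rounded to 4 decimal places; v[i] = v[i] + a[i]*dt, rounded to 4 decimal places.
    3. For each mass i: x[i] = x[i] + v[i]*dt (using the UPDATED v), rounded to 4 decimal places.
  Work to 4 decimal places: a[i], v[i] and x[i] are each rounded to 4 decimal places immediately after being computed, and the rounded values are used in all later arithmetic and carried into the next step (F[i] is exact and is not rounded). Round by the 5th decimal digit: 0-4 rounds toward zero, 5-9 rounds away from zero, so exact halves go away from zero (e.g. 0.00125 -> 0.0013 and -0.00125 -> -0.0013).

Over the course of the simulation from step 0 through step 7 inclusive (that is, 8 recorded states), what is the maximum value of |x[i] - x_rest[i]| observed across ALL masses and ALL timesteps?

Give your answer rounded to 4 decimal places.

Step 0: x=[5.0000 5.0000 9.0000] v=[0.0000 0.0000 1.0000]
Step 1: x=[4.2000 5.3200 9.0400] v=[-4.0000 1.6000 0.2000]
Step 2: x=[2.9072 5.8480 8.9648] v=[-6.4640 2.6400 -0.3760]
Step 3: x=[1.6198 6.3901 8.8709] v=[-6.4371 2.7104 -0.4694]
Step 4: x=[0.8365 6.7490 8.8601] v=[-3.9167 1.7946 -0.0540]
Step 5: x=[0.8653 6.8038 8.9915] v=[0.1441 0.2740 0.6571]
Step 6: x=[1.7058 6.5585 9.2529] v=[4.2027 -1.2263 1.3069]
Step 7: x=[3.0498 6.1406 9.5632] v=[6.7202 -2.0896 1.5514]
Max displacement = 2.1635

Answer: 2.1635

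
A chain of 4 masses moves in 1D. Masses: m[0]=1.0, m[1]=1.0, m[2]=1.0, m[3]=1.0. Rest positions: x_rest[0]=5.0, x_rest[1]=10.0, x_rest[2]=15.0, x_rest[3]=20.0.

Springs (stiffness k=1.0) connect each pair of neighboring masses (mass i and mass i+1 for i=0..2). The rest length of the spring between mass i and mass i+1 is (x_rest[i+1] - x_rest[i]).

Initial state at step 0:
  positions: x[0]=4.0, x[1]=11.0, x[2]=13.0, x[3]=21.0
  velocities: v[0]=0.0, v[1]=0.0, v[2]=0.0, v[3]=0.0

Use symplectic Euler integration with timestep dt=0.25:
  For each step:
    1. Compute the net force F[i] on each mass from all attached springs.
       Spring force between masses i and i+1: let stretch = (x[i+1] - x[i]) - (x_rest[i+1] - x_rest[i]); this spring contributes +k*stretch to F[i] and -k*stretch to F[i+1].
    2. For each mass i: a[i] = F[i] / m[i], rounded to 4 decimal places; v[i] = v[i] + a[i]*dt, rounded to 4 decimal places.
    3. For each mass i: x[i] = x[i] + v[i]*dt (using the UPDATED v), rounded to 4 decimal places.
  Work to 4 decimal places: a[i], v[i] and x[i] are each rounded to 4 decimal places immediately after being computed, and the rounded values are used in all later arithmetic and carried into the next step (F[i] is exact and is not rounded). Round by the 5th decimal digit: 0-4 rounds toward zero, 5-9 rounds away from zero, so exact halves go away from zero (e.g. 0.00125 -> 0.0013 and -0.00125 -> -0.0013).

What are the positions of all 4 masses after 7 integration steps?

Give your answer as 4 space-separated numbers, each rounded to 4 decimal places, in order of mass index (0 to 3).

Answer: 5.1335 8.3831 16.5685 18.9150

Derivation:
Step 0: x=[4.0000 11.0000 13.0000 21.0000] v=[0.0000 0.0000 0.0000 0.0000]
Step 1: x=[4.1250 10.6875 13.3750 20.8125] v=[0.5000 -1.2500 1.5000 -0.7500]
Step 2: x=[4.3477 10.1328 14.0469 20.4727] v=[0.8906 -2.2188 2.6875 -1.3594]
Step 3: x=[4.6194 9.4612 14.8758 20.0437] v=[1.0869 -2.6866 3.3154 -1.7159]
Step 4: x=[4.8813 8.8254 15.6892 19.6042] v=[1.0474 -2.5434 3.2537 -1.7579]
Step 5: x=[5.0772 8.3720 16.3183 19.2325] v=[0.7834 -1.8135 2.5165 -1.4867]
Step 6: x=[5.1665 8.2094 16.6329 18.9912] v=[0.3571 -0.6506 1.2585 -0.9653]
Step 7: x=[5.1335 8.3831 16.5685 18.9150] v=[-0.1322 0.6946 -0.2578 -0.3049]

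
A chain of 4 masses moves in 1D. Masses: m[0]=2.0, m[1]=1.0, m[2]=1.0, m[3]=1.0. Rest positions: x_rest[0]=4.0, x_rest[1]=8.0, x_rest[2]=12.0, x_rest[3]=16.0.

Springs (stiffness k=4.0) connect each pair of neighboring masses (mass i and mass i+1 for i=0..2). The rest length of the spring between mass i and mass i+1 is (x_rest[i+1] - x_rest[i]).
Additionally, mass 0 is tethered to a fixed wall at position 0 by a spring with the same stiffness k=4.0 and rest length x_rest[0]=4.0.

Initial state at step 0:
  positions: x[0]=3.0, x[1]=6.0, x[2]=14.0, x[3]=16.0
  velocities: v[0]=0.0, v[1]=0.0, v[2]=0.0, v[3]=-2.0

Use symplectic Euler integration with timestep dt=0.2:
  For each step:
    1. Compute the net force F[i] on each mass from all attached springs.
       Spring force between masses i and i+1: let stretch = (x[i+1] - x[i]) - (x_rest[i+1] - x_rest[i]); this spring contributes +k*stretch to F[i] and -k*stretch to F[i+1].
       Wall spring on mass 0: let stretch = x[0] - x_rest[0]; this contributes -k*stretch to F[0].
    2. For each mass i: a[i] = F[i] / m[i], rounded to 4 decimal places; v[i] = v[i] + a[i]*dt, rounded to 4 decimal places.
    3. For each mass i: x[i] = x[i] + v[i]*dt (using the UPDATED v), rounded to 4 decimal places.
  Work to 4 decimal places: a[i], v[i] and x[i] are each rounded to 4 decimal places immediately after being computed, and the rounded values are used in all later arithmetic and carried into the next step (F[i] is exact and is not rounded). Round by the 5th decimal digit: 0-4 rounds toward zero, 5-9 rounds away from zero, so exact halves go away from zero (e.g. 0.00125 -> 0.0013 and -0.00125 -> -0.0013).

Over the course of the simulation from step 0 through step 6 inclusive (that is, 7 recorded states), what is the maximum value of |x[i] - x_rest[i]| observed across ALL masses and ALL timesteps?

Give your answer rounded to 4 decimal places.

Answer: 2.4181

Derivation:
Step 0: x=[3.0000 6.0000 14.0000 16.0000] v=[0.0000 0.0000 0.0000 -2.0000]
Step 1: x=[3.0000 6.8000 13.0400 15.9200] v=[0.0000 4.0000 -4.8000 -0.4000]
Step 2: x=[3.0640 7.9904 11.5424 16.0192] v=[0.3200 5.9520 -7.4880 0.4960]
Step 3: x=[3.2770 8.9609 10.1928 16.0421] v=[1.0650 4.8525 -6.7482 0.1146]
Step 4: x=[3.6826 9.2191 9.5819 15.7691] v=[2.0278 1.2909 -3.0543 -1.3648]
Step 5: x=[4.2365 8.6495 9.9029 15.1462] v=[2.7694 -2.8481 1.6052 -3.1146]
Step 6: x=[4.8045 7.5743 10.8623 14.3244] v=[2.8400 -5.3758 4.7971 -4.1092]
Max displacement = 2.4181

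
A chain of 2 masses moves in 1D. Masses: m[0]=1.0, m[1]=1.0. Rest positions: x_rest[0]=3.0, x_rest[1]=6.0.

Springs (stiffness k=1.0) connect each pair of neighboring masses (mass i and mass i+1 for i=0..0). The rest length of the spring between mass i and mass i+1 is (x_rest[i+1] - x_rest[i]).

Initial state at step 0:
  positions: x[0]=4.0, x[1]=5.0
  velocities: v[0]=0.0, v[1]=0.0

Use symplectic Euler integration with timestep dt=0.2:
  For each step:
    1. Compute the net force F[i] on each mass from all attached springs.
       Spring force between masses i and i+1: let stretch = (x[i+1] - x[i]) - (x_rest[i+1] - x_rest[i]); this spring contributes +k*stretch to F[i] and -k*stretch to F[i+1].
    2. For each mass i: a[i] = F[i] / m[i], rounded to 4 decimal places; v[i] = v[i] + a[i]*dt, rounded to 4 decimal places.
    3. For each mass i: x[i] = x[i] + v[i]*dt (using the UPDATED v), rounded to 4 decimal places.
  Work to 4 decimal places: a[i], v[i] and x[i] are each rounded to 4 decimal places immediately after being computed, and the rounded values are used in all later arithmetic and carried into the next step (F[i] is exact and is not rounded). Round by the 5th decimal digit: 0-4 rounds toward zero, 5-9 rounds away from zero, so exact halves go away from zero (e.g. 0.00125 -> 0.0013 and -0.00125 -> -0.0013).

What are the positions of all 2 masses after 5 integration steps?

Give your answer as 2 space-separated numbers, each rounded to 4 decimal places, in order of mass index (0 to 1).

Answer: 3.0101 5.9899

Derivation:
Step 0: x=[4.0000 5.0000] v=[0.0000 0.0000]
Step 1: x=[3.9200 5.0800] v=[-0.4000 0.4000]
Step 2: x=[3.7664 5.2336] v=[-0.7680 0.7680]
Step 3: x=[3.5515 5.4485] v=[-1.0746 1.0746]
Step 4: x=[3.2925 5.7075] v=[-1.2952 1.2952]
Step 5: x=[3.0101 5.9899] v=[-1.4122 1.4122]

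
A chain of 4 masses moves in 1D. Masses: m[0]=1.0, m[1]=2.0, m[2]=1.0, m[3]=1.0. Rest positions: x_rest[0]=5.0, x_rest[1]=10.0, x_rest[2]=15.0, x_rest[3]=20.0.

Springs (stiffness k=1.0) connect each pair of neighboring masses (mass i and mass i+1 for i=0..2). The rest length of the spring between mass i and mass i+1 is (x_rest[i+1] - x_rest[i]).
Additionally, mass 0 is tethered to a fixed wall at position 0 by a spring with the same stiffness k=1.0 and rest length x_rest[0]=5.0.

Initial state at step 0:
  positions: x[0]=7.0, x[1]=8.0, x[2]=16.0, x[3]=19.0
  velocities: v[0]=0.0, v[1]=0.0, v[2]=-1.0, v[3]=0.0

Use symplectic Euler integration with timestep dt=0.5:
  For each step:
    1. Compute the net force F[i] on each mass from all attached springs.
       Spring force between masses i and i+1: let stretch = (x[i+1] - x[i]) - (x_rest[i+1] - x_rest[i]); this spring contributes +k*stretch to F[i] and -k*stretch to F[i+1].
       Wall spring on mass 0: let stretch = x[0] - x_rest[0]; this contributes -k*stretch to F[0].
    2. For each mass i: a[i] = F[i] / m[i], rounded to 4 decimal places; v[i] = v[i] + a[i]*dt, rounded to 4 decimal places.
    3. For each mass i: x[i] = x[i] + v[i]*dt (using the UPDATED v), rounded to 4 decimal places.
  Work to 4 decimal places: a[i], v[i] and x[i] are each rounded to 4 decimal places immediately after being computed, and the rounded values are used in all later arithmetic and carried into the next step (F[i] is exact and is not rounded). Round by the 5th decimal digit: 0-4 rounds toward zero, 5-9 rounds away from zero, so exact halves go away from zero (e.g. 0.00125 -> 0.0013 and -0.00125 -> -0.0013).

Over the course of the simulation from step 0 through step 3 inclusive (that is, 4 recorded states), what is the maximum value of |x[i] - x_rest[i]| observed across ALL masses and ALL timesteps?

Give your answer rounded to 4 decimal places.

Answer: 3.0625

Derivation:
Step 0: x=[7.0000 8.0000 16.0000 19.0000] v=[0.0000 0.0000 -1.0000 0.0000]
Step 1: x=[5.5000 8.8750 14.2500 19.5000] v=[-3.0000 1.7500 -3.5000 1.0000]
Step 2: x=[3.4688 10.0000 12.4688 19.9375] v=[-4.0625 2.2500 -3.5625 0.8750]
Step 3: x=[2.2032 10.6172 11.9375 19.7578] v=[-2.5313 1.2344 -1.0626 -0.3594]
Max displacement = 3.0625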